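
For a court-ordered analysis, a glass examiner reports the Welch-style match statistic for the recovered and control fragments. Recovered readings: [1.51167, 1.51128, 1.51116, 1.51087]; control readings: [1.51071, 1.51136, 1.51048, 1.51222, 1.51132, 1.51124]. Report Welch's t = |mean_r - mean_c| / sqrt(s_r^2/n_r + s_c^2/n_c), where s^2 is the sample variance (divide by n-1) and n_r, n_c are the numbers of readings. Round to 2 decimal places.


Welch's t-criterion for glass RI comparison:
Recovered mean = sum / n_r = 6.04498 / 4 = 1.511245
Control mean = sum / n_c = 9.06733 / 6 = 1.5112217
Recovered sample variance s_r^2 = 1.099e-07
Control sample variance s_c^2 = 3.67537e-07
Welch SE (unpooled) = sqrt(s_r^2/n_r + s_c^2/n_c) = sqrt(2.7475e-08 + 6.12561e-08) = sqrt(8.87311e-08) = 0.000297878
|mean_r - mean_c| = 2.33333e-05
t = 2.33333e-05 / 0.000297878 = 0.08

0.08


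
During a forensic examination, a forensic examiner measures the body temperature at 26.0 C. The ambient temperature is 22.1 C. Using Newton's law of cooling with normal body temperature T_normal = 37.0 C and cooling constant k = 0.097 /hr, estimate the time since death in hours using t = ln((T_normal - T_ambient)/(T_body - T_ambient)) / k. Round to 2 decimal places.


Using Newton's law of cooling:
t = ln((T_normal - T_ambient) / (T_body - T_ambient)) / k
T_normal - T_ambient = 14.9
T_body - T_ambient = 3.9
Ratio = 3.820513
ln(ratio) = 1.340385
t = 1.340385 / 0.097 = 13.82 hours

13.82


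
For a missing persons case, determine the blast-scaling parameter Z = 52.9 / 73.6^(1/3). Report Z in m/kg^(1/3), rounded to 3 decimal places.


Scaled distance calculation:
W^(1/3) = 73.6^(1/3) = 4.190758
Z = R / W^(1/3) = 52.9 / 4.190758
Z = 12.623 m/kg^(1/3)

12.623


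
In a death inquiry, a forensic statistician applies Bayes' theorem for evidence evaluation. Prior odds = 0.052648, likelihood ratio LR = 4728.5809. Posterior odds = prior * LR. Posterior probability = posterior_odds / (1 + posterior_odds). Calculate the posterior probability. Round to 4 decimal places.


Bayesian evidence evaluation:
Posterior odds = prior_odds * LR = 0.052648 * 4728.5809 = 248.9503
Posterior probability = posterior_odds / (1 + posterior_odds)
= 248.9503 / (1 + 248.9503)
= 248.9503 / 249.9503
= 0.9960

0.9960


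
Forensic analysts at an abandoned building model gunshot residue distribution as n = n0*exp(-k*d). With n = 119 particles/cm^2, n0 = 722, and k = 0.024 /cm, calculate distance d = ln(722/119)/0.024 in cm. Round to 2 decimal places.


GSR distance calculation:
n0/n = 722 / 119 = 6.067227
ln(n0/n) = 1.802902
d = 1.802902 / 0.024 = 75.12 cm

75.12


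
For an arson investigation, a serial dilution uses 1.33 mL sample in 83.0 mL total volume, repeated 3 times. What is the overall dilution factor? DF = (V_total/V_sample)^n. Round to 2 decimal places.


Dilution factor calculation:
Single dilution = V_total / V_sample = 83.0 / 1.33 ≈ 62.406015
Number of dilutions = 3
Total DF = (83.0 / 1.33)^3 (full precision, rounded at the end) = 243040.89

243040.89


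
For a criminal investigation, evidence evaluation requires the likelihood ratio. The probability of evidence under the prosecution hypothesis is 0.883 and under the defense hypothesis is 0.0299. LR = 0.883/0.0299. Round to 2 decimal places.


Likelihood ratio calculation:
LR = P(E|Hp) / P(E|Hd)
LR = 0.883 / 0.0299
LR = 29.53

29.53


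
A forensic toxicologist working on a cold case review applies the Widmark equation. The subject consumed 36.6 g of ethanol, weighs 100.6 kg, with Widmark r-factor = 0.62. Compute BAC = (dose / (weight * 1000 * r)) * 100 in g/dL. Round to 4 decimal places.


Applying the Widmark formula:
BAC = (dose_g / (body_wt * 1000 * r)) * 100
Denominator = 100.6 * 1000 * 0.62 = 62372
BAC = (36.6 / 62372) * 100
BAC = 0.0587 g/dL

0.0587


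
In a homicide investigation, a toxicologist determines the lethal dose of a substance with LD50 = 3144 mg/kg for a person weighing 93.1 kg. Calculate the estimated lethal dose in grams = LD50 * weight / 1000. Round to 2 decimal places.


Lethal dose calculation:
Lethal dose = LD50 * body_weight / 1000
= 3144 * 93.1 / 1000
= 292706.4 / 1000
= 292.71 g

292.71


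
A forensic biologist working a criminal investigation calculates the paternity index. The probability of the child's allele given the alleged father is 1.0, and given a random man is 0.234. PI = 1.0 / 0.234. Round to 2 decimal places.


Paternity Index calculation:
PI = P(allele|father) / P(allele|random)
PI = 1.0 / 0.234
PI = 4.27

4.27


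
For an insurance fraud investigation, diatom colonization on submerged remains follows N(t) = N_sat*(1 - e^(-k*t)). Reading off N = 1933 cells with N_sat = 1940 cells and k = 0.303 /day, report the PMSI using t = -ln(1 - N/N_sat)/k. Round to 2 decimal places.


PMSI from diatom colonization curve:
N / N_sat = 1933 / 1940 = 0.996392
1 - N/N_sat = 0.003608
ln(1 - N/N_sat) = -5.624602
t = -ln(1 - N/N_sat) / k = -(-5.624602) / 0.303 = 18.56 days

18.56


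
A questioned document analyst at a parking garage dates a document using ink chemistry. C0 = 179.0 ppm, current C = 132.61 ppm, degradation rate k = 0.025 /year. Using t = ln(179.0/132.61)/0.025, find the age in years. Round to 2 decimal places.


Document age estimation:
C0/C = 179.0 / 132.61 = 1.349823
ln(C0/C) = 0.299973
t = 0.299973 / 0.025 = 12.00 years

12.00


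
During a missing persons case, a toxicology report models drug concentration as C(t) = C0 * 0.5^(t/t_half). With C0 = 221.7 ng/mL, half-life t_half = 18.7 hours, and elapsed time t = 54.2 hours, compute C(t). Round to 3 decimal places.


Drug concentration decay:
Number of half-lives = t / t_half = 54.2 / 18.7 = 2.898396
Decay factor = 0.5^2.898396 = 0.13412072
C(t) = 221.7 * 0.13412072 = 29.735 ng/mL

29.735


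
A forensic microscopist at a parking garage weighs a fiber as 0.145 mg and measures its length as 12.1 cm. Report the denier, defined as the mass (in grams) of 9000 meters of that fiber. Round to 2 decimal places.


Denier calculation:
Mass in grams = 0.145 mg / 1000 = 0.000145 g
Length in meters = 12.1 cm / 100 = 0.121 m
Linear density = mass / length = 0.000145 / 0.121 = 0.00119835 g/m
Denier = (g/m) * 9000 = 0.00119835 * 9000 = 10.79

10.79


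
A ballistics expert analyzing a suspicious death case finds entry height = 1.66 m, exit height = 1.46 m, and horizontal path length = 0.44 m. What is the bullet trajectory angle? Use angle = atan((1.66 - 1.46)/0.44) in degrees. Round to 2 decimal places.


Bullet trajectory angle:
Height difference = 1.66 - 1.46 = 0.2 m
angle = atan(0.2 / 0.44)
angle = atan(0.454545)
angle = 24.44 degrees

24.44


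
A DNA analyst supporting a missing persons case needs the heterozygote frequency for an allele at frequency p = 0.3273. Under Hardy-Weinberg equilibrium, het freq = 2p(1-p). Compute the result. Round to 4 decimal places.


Hardy-Weinberg heterozygote frequency:
q = 1 - p = 1 - 0.3273 = 0.6727
2pq = 2 * 0.3273 * 0.6727 = 0.4403

0.4403


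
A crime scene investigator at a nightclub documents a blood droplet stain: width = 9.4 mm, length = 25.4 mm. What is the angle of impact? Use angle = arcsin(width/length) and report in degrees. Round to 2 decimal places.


Blood spatter impact angle calculation:
width / length = 9.4 / 25.4 = 0.370079
angle = arcsin(0.370079)
angle = 21.72 degrees

21.72


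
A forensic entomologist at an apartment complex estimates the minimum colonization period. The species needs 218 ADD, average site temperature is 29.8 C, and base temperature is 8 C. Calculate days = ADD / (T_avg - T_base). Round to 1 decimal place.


Insect development time:
Effective temperature = avg_temp - T_base = 29.8 - 8 = 21.8 C
Days = ADD / effective_temp = 218 / 21.8 = 10.0 days

10.0


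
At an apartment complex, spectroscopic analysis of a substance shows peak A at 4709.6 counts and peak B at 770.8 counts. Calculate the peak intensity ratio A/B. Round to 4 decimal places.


Spectral peak ratio:
Peak A = 4709.6 counts
Peak B = 770.8 counts
Ratio = 4709.6 / 770.8 = 6.1100

6.1100


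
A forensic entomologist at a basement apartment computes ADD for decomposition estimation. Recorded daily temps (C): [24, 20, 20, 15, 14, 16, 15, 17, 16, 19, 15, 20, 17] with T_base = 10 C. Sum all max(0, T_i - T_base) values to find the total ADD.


Computing ADD day by day:
Day 1: max(0, 24 - 10) = 14
Day 2: max(0, 20 - 10) = 10
Day 3: max(0, 20 - 10) = 10
Day 4: max(0, 15 - 10) = 5
Day 5: max(0, 14 - 10) = 4
Day 6: max(0, 16 - 10) = 6
Day 7: max(0, 15 - 10) = 5
Day 8: max(0, 17 - 10) = 7
Day 9: max(0, 16 - 10) = 6
Day 10: max(0, 19 - 10) = 9
Day 11: max(0, 15 - 10) = 5
Day 12: max(0, 20 - 10) = 10
Day 13: max(0, 17 - 10) = 7
Total ADD = 98

98


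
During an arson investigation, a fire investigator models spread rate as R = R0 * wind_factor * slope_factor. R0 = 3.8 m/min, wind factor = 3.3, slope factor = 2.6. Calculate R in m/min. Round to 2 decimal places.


Fire spread rate calculation:
R = R0 * wind_factor * slope_factor
= 3.8 * 3.3 * 2.6
= 12.54 * 2.6
= 32.60 m/min

32.60


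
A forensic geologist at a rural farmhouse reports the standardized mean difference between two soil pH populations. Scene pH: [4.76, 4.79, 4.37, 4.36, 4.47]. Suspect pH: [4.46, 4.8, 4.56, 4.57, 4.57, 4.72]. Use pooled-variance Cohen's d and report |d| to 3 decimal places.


Pooled-variance Cohen's d for soil pH comparison:
Scene mean = 22.75 / 5 = 4.55
Suspect mean = 27.68 / 6 = 4.613333
Scene sample variance s_s^2 = 0.04415
Suspect sample variance s_c^2 = 0.015267
Pooled variance = ((n_s-1)*s_s^2 + (n_c-1)*s_c^2) / (n_s + n_c - 2) = 0.028104
Pooled SD = sqrt(0.028104) = 0.167642
Mean difference = -0.063333
|d| = |-0.063333| / 0.167642 = 0.378

0.378


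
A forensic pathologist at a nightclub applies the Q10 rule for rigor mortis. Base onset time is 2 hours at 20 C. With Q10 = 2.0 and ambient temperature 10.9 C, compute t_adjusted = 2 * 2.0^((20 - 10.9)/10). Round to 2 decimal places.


Rigor mortis time adjustment:
Exponent = (T_ref - T_actual) / 10 = (20 - 10.9) / 10 = 0.91
Q10 factor = 2.0^0.91 = 1.87905
t_adjusted = 2 * 1.87905 = 3.76 hours

3.76


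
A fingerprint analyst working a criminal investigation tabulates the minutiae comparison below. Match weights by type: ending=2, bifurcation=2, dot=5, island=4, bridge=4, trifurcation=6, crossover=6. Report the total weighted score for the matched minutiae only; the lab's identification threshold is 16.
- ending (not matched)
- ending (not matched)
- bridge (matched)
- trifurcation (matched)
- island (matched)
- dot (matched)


Weighted minutiae match score:
  ending: not matched, +0
  ending: not matched, +0
  bridge: matched, +4 (running total 4)
  trifurcation: matched, +6 (running total 10)
  island: matched, +4 (running total 14)
  dot: matched, +5 (running total 19)
Total score = 19
Threshold = 16; verdict = identification

19


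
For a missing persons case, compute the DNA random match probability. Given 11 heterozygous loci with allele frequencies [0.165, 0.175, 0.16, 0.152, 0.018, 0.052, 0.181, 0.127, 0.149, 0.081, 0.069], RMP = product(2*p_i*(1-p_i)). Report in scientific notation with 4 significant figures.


Computing RMP for 11 loci:
Locus 1: 2 * 0.165 * 0.835 = 0.27555
Locus 2: 2 * 0.175 * 0.825 = 0.28875
Locus 3: 2 * 0.16 * 0.84 = 0.2688
Locus 4: 2 * 0.152 * 0.848 = 0.257792
Locus 5: 2 * 0.018 * 0.982 = 0.035352
Locus 6: 2 * 0.052 * 0.948 = 0.098592
Locus 7: 2 * 0.181 * 0.819 = 0.296478
Locus 8: 2 * 0.127 * 0.873 = 0.221742
Locus 9: 2 * 0.149 * 0.851 = 0.253598
Locus 10: 2 * 0.081 * 0.919 = 0.148878
Locus 11: 2 * 0.069 * 0.931 = 0.128478
RMP = 6.128e-09

6.128e-09


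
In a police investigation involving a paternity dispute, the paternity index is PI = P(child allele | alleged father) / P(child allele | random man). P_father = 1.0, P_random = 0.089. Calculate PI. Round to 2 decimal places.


Paternity Index calculation:
PI = P(allele|father) / P(allele|random)
PI = 1.0 / 0.089
PI = 11.24

11.24


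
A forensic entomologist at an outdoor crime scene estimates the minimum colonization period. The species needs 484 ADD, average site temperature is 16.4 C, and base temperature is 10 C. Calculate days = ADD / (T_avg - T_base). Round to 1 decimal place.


Insect development time:
Effective temperature = avg_temp - T_base = 16.4 - 10 = 6.4 C
Days = ADD / effective_temp = 484 / 6.4 = 75.6 days

75.6


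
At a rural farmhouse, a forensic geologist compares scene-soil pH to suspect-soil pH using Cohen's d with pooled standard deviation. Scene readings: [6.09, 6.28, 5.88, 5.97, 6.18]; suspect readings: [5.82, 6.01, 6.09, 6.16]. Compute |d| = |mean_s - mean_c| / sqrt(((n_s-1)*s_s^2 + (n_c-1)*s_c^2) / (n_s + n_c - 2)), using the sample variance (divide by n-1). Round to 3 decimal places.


Pooled-variance Cohen's d for soil pH comparison:
Scene mean = 30.4 / 5 = 6.08
Suspect mean = 24.08 / 4 = 6.02
Scene sample variance s_s^2 = 0.02555
Suspect sample variance s_c^2 = 0.021533
Pooled variance = ((n_s-1)*s_s^2 + (n_c-1)*s_c^2) / (n_s + n_c - 2) = 0.023829
Pooled SD = sqrt(0.023829) = 0.154366
Mean difference = 0.06
|d| = |0.06| / 0.154366 = 0.389

0.389


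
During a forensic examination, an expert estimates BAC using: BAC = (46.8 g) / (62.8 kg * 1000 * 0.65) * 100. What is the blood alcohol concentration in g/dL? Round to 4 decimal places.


Applying the Widmark formula:
BAC = (dose_g / (body_wt * 1000 * r)) * 100
Denominator = 62.8 * 1000 * 0.65 = 40820
BAC = (46.8 / 40820) * 100
BAC = 0.1146 g/dL

0.1146


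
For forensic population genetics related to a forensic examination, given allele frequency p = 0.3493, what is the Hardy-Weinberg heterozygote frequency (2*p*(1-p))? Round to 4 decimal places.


Hardy-Weinberg heterozygote frequency:
q = 1 - p = 1 - 0.3493 = 0.6507
2pq = 2 * 0.3493 * 0.6507 = 0.4546

0.4546


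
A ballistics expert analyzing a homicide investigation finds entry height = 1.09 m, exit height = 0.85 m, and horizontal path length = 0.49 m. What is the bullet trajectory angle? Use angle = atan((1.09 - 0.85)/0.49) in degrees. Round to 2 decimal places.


Bullet trajectory angle:
Height difference = 1.09 - 0.85 = 0.24 m
angle = atan(0.24 / 0.49)
angle = atan(0.489796)
angle = 26.10 degrees

26.10


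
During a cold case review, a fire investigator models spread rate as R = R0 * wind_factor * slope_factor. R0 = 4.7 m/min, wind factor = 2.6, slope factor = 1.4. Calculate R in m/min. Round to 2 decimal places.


Fire spread rate calculation:
R = R0 * wind_factor * slope_factor
= 4.7 * 2.6 * 1.4
= 12.22 * 1.4
= 17.11 m/min

17.11


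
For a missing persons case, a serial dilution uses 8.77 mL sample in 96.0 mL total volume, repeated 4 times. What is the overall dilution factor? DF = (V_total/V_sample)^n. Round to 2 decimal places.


Dilution factor calculation:
Single dilution = V_total / V_sample = 96.0 / 8.77 ≈ 10.946408
Number of dilutions = 4
Total DF = (96.0 / 8.77)^4 (full precision, rounded at the end) = 14357.76

14357.76


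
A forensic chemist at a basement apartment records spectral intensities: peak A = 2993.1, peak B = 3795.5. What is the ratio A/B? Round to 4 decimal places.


Spectral peak ratio:
Peak A = 2993.1 counts
Peak B = 3795.5 counts
Ratio = 2993.1 / 3795.5 = 0.7886

0.7886


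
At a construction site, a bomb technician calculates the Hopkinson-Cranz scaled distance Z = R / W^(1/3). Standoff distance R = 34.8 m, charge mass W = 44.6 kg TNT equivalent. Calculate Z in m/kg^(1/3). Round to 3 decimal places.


Scaled distance calculation:
W^(1/3) = 44.6^(1/3) = 3.546323
Z = R / W^(1/3) = 34.8 / 3.546323
Z = 9.813 m/kg^(1/3)

9.813


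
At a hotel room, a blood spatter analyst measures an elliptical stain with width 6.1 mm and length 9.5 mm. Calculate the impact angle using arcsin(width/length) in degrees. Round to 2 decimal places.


Blood spatter impact angle calculation:
width / length = 6.1 / 9.5 = 0.642105
angle = arcsin(0.642105)
angle = 39.95 degrees

39.95


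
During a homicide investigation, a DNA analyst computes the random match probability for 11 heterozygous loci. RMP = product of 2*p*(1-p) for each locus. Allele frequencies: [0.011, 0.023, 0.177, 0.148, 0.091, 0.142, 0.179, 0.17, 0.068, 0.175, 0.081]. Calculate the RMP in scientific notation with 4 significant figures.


Computing RMP for 11 loci:
Locus 1: 2 * 0.011 * 0.989 = 0.021758
Locus 2: 2 * 0.023 * 0.977 = 0.044942
Locus 3: 2 * 0.177 * 0.823 = 0.291342
Locus 4: 2 * 0.148 * 0.852 = 0.252192
Locus 5: 2 * 0.091 * 0.909 = 0.165438
Locus 6: 2 * 0.142 * 0.858 = 0.243672
Locus 7: 2 * 0.179 * 0.821 = 0.293918
Locus 8: 2 * 0.17 * 0.83 = 0.2822
Locus 9: 2 * 0.068 * 0.932 = 0.126752
Locus 10: 2 * 0.175 * 0.825 = 0.28875
Locus 11: 2 * 0.081 * 0.919 = 0.148878
RMP = 1.309e-09

1.309e-09


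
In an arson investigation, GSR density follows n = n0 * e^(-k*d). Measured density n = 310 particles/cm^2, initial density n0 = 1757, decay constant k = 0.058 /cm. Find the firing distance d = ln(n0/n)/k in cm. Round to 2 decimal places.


GSR distance calculation:
n0/n = 1757 / 310 = 5.667742
ln(n0/n) = 1.734791
d = 1.734791 / 0.058 = 29.91 cm

29.91


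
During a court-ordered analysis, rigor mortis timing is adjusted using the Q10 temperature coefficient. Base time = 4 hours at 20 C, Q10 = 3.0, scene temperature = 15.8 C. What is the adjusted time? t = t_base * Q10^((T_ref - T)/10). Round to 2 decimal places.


Rigor mortis time adjustment:
Exponent = (T_ref - T_actual) / 10 = (20 - 15.8) / 10 = 0.42
Q10 factor = 3.0^0.42 = 1.58632
t_adjusted = 4 * 1.58632 = 6.35 hours

6.35


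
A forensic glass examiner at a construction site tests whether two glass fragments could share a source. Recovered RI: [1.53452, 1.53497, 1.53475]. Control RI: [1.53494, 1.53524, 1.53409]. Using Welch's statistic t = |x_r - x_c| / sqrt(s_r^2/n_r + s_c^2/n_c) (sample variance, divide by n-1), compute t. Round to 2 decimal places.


Welch's t-criterion for glass RI comparison:
Recovered mean = sum / n_r = 4.60424 / 3 = 1.5347467
Control mean = sum / n_c = 4.60427 / 3 = 1.5347567
Recovered sample variance s_r^2 = 5.06333e-08
Control sample variance s_c^2 = 3.55833e-07
Welch SE (unpooled) = sqrt(s_r^2/n_r + s_c^2/n_c) = sqrt(1.68778e-08 + 1.18611e-07) = sqrt(1.35489e-07) = 0.000368088
|mean_r - mean_c| = 1e-05
t = 1e-05 / 0.000368088 = 0.03

0.03


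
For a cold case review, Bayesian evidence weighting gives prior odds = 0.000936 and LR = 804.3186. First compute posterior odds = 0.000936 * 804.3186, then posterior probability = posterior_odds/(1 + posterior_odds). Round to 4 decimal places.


Bayesian evidence evaluation:
Posterior odds = prior_odds * LR = 0.000936 * 804.3186 = 0.7528422
Posterior probability = posterior_odds / (1 + posterior_odds)
= 0.7528422 / (1 + 0.7528422)
= 0.7528422 / 1.7528422
= 0.4295

0.4295


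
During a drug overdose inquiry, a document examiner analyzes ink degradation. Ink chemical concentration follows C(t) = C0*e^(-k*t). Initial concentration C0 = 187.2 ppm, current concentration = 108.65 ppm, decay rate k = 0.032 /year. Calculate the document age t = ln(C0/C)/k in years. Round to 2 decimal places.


Document age estimation:
C0/C = 187.2 / 108.65 = 1.722964
ln(C0/C) = 0.544046
t = 0.544046 / 0.032 = 17.00 years

17.00


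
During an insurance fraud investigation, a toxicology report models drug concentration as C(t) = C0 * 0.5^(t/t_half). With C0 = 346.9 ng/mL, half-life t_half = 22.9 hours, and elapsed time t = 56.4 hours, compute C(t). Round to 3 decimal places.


Drug concentration decay:
Number of half-lives = t / t_half = 56.4 / 22.9 = 2.462882
Decay factor = 0.5^2.462882 = 0.18138386
C(t) = 346.9 * 0.18138386 = 62.922 ng/mL

62.922


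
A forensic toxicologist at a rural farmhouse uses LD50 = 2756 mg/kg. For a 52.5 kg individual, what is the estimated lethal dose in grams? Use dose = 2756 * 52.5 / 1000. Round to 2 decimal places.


Lethal dose calculation:
Lethal dose = LD50 * body_weight / 1000
= 2756 * 52.5 / 1000
= 144690 / 1000
= 144.69 g

144.69


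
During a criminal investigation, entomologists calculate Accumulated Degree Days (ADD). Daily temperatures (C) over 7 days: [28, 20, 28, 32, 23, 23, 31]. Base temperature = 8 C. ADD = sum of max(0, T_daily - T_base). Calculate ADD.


Computing ADD day by day:
Day 1: max(0, 28 - 8) = 20
Day 2: max(0, 20 - 8) = 12
Day 3: max(0, 28 - 8) = 20
Day 4: max(0, 32 - 8) = 24
Day 5: max(0, 23 - 8) = 15
Day 6: max(0, 23 - 8) = 15
Day 7: max(0, 31 - 8) = 23
Total ADD = 129

129


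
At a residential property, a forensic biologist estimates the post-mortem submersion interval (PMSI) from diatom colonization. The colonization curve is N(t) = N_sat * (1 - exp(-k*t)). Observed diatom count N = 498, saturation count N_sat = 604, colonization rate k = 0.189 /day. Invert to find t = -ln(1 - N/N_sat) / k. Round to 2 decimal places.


PMSI from diatom colonization curve:
N / N_sat = 498 / 604 = 0.824503
1 - N/N_sat = 0.175497
ln(1 - N/N_sat) = -1.740133
t = -ln(1 - N/N_sat) / k = -(-1.740133) / 0.189 = 9.21 days

9.21


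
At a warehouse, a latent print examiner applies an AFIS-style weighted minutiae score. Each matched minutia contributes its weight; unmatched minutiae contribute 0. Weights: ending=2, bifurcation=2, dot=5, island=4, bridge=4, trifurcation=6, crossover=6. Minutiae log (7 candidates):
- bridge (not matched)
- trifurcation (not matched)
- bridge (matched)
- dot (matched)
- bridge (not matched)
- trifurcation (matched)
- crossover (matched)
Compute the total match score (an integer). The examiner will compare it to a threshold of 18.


Weighted minutiae match score:
  bridge: not matched, +0
  trifurcation: not matched, +0
  bridge: matched, +4 (running total 4)
  dot: matched, +5 (running total 9)
  bridge: not matched, +0
  trifurcation: matched, +6 (running total 15)
  crossover: matched, +6 (running total 21)
Total score = 21
Threshold = 18; verdict = identification

21


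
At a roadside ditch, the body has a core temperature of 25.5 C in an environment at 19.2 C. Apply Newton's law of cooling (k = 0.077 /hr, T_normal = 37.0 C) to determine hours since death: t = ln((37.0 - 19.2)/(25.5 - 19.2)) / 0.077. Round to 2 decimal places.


Using Newton's law of cooling:
t = ln((T_normal - T_ambient) / (T_body - T_ambient)) / k
T_normal - T_ambient = 17.8
T_body - T_ambient = 6.3
Ratio = 2.825397
ln(ratio) = 1.038649
t = 1.038649 / 0.077 = 13.49 hours

13.49


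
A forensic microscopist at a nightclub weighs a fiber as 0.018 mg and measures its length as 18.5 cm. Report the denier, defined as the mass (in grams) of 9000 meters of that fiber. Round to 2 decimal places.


Denier calculation:
Mass in grams = 0.018 mg / 1000 = 0.000018 g
Length in meters = 18.5 cm / 100 = 0.185 m
Linear density = mass / length = 0.000018 / 0.185 = 0.0000973 g/m
Denier = (g/m) * 9000 = 0.0000973 * 9000 = 0.88

0.88


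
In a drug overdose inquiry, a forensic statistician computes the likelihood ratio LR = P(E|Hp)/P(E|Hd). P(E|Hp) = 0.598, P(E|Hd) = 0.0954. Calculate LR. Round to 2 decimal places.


Likelihood ratio calculation:
LR = P(E|Hp) / P(E|Hd)
LR = 0.598 / 0.0954
LR = 6.27

6.27


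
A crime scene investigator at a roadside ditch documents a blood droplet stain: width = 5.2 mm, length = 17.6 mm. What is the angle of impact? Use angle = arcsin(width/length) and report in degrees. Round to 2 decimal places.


Blood spatter impact angle calculation:
width / length = 5.2 / 17.6 = 0.295455
angle = arcsin(0.295455)
angle = 17.18 degrees

17.18


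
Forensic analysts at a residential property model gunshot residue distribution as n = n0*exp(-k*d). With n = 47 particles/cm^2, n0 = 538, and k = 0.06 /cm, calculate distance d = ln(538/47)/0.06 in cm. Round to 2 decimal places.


GSR distance calculation:
n0/n = 538 / 47 = 11.446809
ln(n0/n) = 2.437711
d = 2.437711 / 0.06 = 40.63 cm

40.63


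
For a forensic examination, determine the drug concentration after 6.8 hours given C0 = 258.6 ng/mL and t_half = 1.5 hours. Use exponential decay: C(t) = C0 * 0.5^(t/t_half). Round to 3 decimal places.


Drug concentration decay:
Number of half-lives = t / t_half = 6.8 / 1.5 = 4.533333
Decay factor = 0.5^4.533333 = 0.04318479
C(t) = 258.6 * 0.04318479 = 11.168 ng/mL

11.168


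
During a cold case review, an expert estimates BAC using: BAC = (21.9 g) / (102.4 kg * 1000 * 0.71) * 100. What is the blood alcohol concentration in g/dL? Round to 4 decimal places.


Applying the Widmark formula:
BAC = (dose_g / (body_wt * 1000 * r)) * 100
Denominator = 102.4 * 1000 * 0.71 = 72704
BAC = (21.9 / 72704) * 100
BAC = 0.0301 g/dL

0.0301


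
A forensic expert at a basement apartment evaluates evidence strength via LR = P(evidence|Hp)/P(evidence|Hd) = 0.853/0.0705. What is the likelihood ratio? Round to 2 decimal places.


Likelihood ratio calculation:
LR = P(E|Hp) / P(E|Hd)
LR = 0.853 / 0.0705
LR = 12.10

12.10


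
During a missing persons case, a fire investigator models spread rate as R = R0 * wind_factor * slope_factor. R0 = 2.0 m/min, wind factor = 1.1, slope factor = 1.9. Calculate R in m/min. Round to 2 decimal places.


Fire spread rate calculation:
R = R0 * wind_factor * slope_factor
= 2.0 * 1.1 * 1.9
= 2.2 * 1.9
= 4.18 m/min

4.18


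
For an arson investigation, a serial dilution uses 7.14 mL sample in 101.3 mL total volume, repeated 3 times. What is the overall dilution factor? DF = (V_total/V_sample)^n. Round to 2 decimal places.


Dilution factor calculation:
Single dilution = V_total / V_sample = 101.3 / 7.14 ≈ 14.187675
Number of dilutions = 3
Total DF = (101.3 / 7.14)^3 (full precision, rounded at the end) = 2855.84

2855.84


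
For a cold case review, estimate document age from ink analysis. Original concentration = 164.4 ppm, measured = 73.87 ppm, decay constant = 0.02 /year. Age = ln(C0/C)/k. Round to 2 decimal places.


Document age estimation:
C0/C = 164.4 / 73.87 = 2.225531
ln(C0/C) = 0.799996
t = 0.799996 / 0.02 = 40.00 years

40.00


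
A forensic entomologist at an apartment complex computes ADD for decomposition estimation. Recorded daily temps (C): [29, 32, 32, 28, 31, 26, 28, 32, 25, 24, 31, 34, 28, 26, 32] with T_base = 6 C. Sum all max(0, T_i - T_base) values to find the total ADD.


Computing ADD day by day:
Day 1: max(0, 29 - 6) = 23
Day 2: max(0, 32 - 6) = 26
Day 3: max(0, 32 - 6) = 26
Day 4: max(0, 28 - 6) = 22
Day 5: max(0, 31 - 6) = 25
Day 6: max(0, 26 - 6) = 20
Day 7: max(0, 28 - 6) = 22
Day 8: max(0, 32 - 6) = 26
Day 9: max(0, 25 - 6) = 19
Day 10: max(0, 24 - 6) = 18
Day 11: max(0, 31 - 6) = 25
Day 12: max(0, 34 - 6) = 28
Day 13: max(0, 28 - 6) = 22
Day 14: max(0, 26 - 6) = 20
Day 15: max(0, 32 - 6) = 26
Total ADD = 348

348


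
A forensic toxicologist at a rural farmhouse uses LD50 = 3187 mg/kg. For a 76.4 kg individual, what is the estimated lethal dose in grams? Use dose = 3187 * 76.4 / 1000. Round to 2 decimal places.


Lethal dose calculation:
Lethal dose = LD50 * body_weight / 1000
= 3187 * 76.4 / 1000
= 243486.8 / 1000
= 243.49 g

243.49


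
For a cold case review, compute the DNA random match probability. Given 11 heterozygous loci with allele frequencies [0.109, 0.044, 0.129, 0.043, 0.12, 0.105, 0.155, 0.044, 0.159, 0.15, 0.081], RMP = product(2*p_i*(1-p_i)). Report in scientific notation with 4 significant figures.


Computing RMP for 11 loci:
Locus 1: 2 * 0.109 * 0.891 = 0.194238
Locus 2: 2 * 0.044 * 0.956 = 0.084128
Locus 3: 2 * 0.129 * 0.871 = 0.224718
Locus 4: 2 * 0.043 * 0.957 = 0.082302
Locus 5: 2 * 0.12 * 0.88 = 0.2112
Locus 6: 2 * 0.105 * 0.895 = 0.18795
Locus 7: 2 * 0.155 * 0.845 = 0.26195
Locus 8: 2 * 0.044 * 0.956 = 0.084128
Locus 9: 2 * 0.159 * 0.841 = 0.267438
Locus 10: 2 * 0.15 * 0.85 = 0.255
Locus 11: 2 * 0.081 * 0.919 = 0.148878
RMP = 2.684e-09

2.684e-09


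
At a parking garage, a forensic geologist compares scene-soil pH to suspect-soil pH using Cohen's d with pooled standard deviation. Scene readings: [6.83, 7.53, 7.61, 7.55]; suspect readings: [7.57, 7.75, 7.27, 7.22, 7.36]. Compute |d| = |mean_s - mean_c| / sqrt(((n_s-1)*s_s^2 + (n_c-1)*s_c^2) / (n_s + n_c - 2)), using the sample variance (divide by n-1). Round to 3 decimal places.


Pooled-variance Cohen's d for soil pH comparison:
Scene mean = 29.52 / 4 = 7.38
Suspect mean = 37.17 / 5 = 7.434
Scene sample variance s_s^2 = 0.1356
Suspect sample variance s_c^2 = 0.04913
Pooled variance = ((n_s-1)*s_s^2 + (n_c-1)*s_c^2) / (n_s + n_c - 2) = 0.086189
Pooled SD = sqrt(0.086189) = 0.29358
Mean difference = -0.054
|d| = |-0.054| / 0.29358 = 0.184

0.184


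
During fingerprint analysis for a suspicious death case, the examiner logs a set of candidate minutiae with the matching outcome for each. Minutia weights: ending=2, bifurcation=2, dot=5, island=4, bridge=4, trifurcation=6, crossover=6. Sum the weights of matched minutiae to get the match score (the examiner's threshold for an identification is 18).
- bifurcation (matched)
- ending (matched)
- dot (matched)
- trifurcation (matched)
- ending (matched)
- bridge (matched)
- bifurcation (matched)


Weighted minutiae match score:
  bifurcation: matched, +2 (running total 2)
  ending: matched, +2 (running total 4)
  dot: matched, +5 (running total 9)
  trifurcation: matched, +6 (running total 15)
  ending: matched, +2 (running total 17)
  bridge: matched, +4 (running total 21)
  bifurcation: matched, +2 (running total 23)
Total score = 23
Threshold = 18; verdict = identification

23


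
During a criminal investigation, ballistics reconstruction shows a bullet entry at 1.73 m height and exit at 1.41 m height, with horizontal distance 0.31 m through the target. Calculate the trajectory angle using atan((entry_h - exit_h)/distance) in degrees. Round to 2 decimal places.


Bullet trajectory angle:
Height difference = 1.73 - 1.41 = 0.32 m
angle = atan(0.32 / 0.31)
angle = atan(1.032258)
angle = 45.91 degrees

45.91


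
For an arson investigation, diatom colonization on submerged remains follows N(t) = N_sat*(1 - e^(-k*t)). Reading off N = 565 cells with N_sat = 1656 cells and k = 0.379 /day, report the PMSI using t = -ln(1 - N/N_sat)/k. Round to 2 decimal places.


PMSI from diatom colonization curve:
N / N_sat = 565 / 1656 = 0.341184
1 - N/N_sat = 0.658816
ln(1 - N/N_sat) = -0.417311
t = -ln(1 - N/N_sat) / k = -(-0.417311) / 0.379 = 1.10 days

1.10


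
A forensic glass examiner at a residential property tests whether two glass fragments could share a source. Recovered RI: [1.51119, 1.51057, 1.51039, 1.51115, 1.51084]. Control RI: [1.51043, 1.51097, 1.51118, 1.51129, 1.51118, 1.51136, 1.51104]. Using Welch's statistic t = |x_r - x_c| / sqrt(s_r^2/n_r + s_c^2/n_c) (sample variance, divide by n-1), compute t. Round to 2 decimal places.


Welch's t-criterion for glass RI comparison:
Recovered mean = sum / n_r = 7.55414 / 5 = 1.510828
Control mean = sum / n_c = 10.57745 / 7 = 1.5110643
Recovered sample variance s_r^2 = 1.2332e-07
Control sample variance s_c^2 = 9.61619e-08
Welch SE (unpooled) = sqrt(s_r^2/n_r + s_c^2/n_c) = sqrt(2.4664e-08 + 1.37374e-08) = sqrt(3.84014e-08) = 0.000195963
|mean_r - mean_c| = 0.000236286
t = 0.000236286 / 0.000195963 = 1.21

1.21


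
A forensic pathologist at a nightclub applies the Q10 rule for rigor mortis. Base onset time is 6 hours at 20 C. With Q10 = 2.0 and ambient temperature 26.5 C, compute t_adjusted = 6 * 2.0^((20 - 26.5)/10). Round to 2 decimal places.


Rigor mortis time adjustment:
Exponent = (T_ref - T_actual) / 10 = (20 - 26.5) / 10 = -0.65
Q10 factor = 2.0^-0.65 = 0.63728
t_adjusted = 6 * 0.63728 = 3.82 hours

3.82


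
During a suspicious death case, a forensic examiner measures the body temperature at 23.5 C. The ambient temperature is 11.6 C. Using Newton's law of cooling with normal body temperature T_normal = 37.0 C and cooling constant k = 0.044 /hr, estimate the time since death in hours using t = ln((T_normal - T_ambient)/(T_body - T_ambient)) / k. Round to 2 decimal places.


Using Newton's law of cooling:
t = ln((T_normal - T_ambient) / (T_body - T_ambient)) / k
T_normal - T_ambient = 25.4
T_body - T_ambient = 11.9
Ratio = 2.134454
ln(ratio) = 0.758211
t = 0.758211 / 0.044 = 17.23 hours

17.23


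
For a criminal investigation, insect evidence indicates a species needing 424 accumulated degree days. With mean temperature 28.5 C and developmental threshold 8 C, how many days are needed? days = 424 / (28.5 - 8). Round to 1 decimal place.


Insect development time:
Effective temperature = avg_temp - T_base = 28.5 - 8 = 20.5 C
Days = ADD / effective_temp = 424 / 20.5 = 20.7 days

20.7


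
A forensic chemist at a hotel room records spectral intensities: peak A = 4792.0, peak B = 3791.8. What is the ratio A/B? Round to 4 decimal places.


Spectral peak ratio:
Peak A = 4792.0 counts
Peak B = 3791.8 counts
Ratio = 4792.0 / 3791.8 = 1.2638

1.2638


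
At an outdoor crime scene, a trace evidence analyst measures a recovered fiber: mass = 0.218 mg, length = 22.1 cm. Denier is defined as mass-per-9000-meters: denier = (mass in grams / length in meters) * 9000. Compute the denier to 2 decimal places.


Denier calculation:
Mass in grams = 0.218 mg / 1000 = 0.000218 g
Length in meters = 22.1 cm / 100 = 0.221 m
Linear density = mass / length = 0.000218 / 0.221 = 0.00098643 g/m
Denier = (g/m) * 9000 = 0.00098643 * 9000 = 8.88

8.88


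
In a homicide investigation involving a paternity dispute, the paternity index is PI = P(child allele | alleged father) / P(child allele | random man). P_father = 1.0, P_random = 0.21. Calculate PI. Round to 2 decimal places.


Paternity Index calculation:
PI = P(allele|father) / P(allele|random)
PI = 1.0 / 0.21
PI = 4.76

4.76


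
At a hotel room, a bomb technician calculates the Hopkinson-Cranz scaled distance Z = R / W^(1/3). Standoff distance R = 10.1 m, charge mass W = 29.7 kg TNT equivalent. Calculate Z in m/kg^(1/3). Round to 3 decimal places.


Scaled distance calculation:
W^(1/3) = 29.7^(1/3) = 3.09684
Z = R / W^(1/3) = 10.1 / 3.09684
Z = 3.261 m/kg^(1/3)

3.261


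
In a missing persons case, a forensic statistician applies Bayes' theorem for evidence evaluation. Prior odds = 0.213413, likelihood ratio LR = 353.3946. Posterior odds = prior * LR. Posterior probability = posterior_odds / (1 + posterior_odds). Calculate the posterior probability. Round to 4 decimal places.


Bayesian evidence evaluation:
Posterior odds = prior_odds * LR = 0.213413 * 353.3946 = 75.419
Posterior probability = posterior_odds / (1 + posterior_odds)
= 75.419 / (1 + 75.419)
= 75.419 / 76.419
= 0.9869

0.9869


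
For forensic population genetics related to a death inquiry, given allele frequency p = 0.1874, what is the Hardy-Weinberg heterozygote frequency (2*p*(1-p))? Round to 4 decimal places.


Hardy-Weinberg heterozygote frequency:
q = 1 - p = 1 - 0.1874 = 0.8126
2pq = 2 * 0.1874 * 0.8126 = 0.3046

0.3046


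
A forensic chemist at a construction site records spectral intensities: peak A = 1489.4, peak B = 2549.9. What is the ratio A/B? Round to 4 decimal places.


Spectral peak ratio:
Peak A = 1489.4 counts
Peak B = 2549.9 counts
Ratio = 1489.4 / 2549.9 = 0.5841

0.5841


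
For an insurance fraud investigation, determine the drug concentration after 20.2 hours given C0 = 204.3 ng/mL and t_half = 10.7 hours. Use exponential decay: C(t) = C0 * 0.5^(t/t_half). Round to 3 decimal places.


Drug concentration decay:
Number of half-lives = t / t_half = 20.2 / 10.7 = 1.88785
Decay factor = 0.5^1.88785 = 0.27020944
C(t) = 204.3 * 0.27020944 = 55.204 ng/mL

55.204


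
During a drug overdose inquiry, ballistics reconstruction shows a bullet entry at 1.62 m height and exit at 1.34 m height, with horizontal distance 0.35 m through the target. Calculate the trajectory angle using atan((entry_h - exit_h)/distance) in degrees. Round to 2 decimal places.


Bullet trajectory angle:
Height difference = 1.62 - 1.34 = 0.28 m
angle = atan(0.28 / 0.35)
angle = atan(0.8)
angle = 38.66 degrees

38.66


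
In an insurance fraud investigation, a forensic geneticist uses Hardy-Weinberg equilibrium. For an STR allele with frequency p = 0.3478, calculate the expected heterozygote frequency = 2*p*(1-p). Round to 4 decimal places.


Hardy-Weinberg heterozygote frequency:
q = 1 - p = 1 - 0.3478 = 0.6522
2pq = 2 * 0.3478 * 0.6522 = 0.4537

0.4537


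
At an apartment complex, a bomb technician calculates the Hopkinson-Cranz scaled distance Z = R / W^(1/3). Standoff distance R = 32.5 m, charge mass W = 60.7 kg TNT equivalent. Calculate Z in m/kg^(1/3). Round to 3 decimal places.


Scaled distance calculation:
W^(1/3) = 60.7^(1/3) = 3.930033
Z = R / W^(1/3) = 32.5 / 3.930033
Z = 8.270 m/kg^(1/3)

8.270


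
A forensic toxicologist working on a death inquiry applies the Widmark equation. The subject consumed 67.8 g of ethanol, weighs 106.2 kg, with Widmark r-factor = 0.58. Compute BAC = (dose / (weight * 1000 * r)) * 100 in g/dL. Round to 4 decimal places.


Applying the Widmark formula:
BAC = (dose_g / (body_wt * 1000 * r)) * 100
Denominator = 106.2 * 1000 * 0.58 = 61596
BAC = (67.8 / 61596) * 100
BAC = 0.1101 g/dL

0.1101


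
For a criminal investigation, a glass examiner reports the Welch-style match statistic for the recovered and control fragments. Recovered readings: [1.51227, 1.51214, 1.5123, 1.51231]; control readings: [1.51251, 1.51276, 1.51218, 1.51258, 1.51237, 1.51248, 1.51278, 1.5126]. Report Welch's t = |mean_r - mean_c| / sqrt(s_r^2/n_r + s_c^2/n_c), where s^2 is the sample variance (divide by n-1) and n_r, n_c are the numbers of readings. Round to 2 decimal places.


Welch's t-criterion for glass RI comparison:
Recovered mean = sum / n_r = 6.04902 / 4 = 1.512255
Control mean = sum / n_c = 12.10026 / 8 = 1.5125325
Recovered sample variance s_r^2 = 6.16667e-09
Control sample variance s_c^2 = 3.91071e-08
Welch SE (unpooled) = sqrt(s_r^2/n_r + s_c^2/n_c) = sqrt(1.54167e-09 + 4.88839e-09) = sqrt(6.43006e-09) = 8.01877e-05
|mean_r - mean_c| = 0.0002775
t = 0.0002775 / 8.01877e-05 = 3.46

3.46


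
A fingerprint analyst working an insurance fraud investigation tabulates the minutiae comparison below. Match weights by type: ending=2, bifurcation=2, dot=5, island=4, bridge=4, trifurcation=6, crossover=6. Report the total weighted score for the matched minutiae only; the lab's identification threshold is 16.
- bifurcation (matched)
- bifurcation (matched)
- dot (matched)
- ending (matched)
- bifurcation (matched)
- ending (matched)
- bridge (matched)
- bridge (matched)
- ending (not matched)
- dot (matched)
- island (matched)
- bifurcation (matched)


Weighted minutiae match score:
  bifurcation: matched, +2 (running total 2)
  bifurcation: matched, +2 (running total 4)
  dot: matched, +5 (running total 9)
  ending: matched, +2 (running total 11)
  bifurcation: matched, +2 (running total 13)
  ending: matched, +2 (running total 15)
  bridge: matched, +4 (running total 19)
  bridge: matched, +4 (running total 23)
  ending: not matched, +0
  dot: matched, +5 (running total 28)
  island: matched, +4 (running total 32)
  bifurcation: matched, +2 (running total 34)
Total score = 34
Threshold = 16; verdict = identification

34


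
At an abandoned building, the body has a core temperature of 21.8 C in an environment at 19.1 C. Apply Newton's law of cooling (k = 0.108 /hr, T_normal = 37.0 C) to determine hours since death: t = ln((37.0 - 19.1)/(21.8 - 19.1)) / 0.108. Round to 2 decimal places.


Using Newton's law of cooling:
t = ln((T_normal - T_ambient) / (T_body - T_ambient)) / k
T_normal - T_ambient = 17.9
T_body - T_ambient = 2.7
Ratio = 6.62963
ln(ratio) = 1.891549
t = 1.891549 / 0.108 = 17.51 hours

17.51


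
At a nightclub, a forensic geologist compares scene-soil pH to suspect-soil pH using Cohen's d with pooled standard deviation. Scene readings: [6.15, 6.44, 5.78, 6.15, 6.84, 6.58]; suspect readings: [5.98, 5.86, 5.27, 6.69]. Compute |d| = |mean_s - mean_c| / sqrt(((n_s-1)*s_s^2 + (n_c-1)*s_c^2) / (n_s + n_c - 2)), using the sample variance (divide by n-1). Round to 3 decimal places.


Pooled-variance Cohen's d for soil pH comparison:
Scene mean = 37.94 / 6 = 6.323333
Suspect mean = 23.8 / 4 = 5.95
Scene sample variance s_s^2 = 0.140347
Suspect sample variance s_c^2 = 0.339667
Pooled variance = ((n_s-1)*s_s^2 + (n_c-1)*s_c^2) / (n_s + n_c - 2) = 0.215092
Pooled SD = sqrt(0.215092) = 0.46378
Mean difference = 0.373333
|d| = |0.373333| / 0.46378 = 0.805

0.805
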